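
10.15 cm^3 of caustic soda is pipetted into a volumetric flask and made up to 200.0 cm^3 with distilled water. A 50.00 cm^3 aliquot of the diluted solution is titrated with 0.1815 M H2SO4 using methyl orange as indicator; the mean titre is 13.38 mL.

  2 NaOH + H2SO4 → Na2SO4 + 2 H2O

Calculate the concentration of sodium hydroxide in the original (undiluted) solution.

1.914 M

n(H2SO4) = 0.01338 × 0.1815 = 2.428 × 10^-3 mol
From the 2:1 ratio, n(NaOH) in the aliquot = 2/1 × 2.428 × 10^-3 = 4.857 × 10^-3 mol
[NaOH]_dilute = 4.857 × 10^-3 / 0.05000 = 0.09714 mol/L
Dilution factor = 200.0 / 10.15 = 19.70
[NaOH]_stock = 0.09714 × 19.70 = 1.914 mol/L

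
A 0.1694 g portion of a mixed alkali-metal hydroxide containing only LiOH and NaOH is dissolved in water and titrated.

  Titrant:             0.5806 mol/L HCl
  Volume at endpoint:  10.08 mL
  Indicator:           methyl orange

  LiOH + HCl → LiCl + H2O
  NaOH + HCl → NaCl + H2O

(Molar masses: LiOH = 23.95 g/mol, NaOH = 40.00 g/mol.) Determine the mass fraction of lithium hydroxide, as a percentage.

n(HCl) = 0.01008 × 0.5806 = 5.852 × 10^-3 mol
Let x = n(LiOH), y = n(NaOH).
Titrant: 1x + 1y = 5.852 × 10^-3;  mass: 23.95x + 40.00y = 0.1694
Solving, x = 4.031 × 10^-3 mol, y = 1.821 × 10^-3 mol
mass of LiOH = 4.031 × 10^-3 × 23.95 = 0.09654 g
% LiOH = 0.09654 / 0.1694 × 100 = 56.99 %

56.99 %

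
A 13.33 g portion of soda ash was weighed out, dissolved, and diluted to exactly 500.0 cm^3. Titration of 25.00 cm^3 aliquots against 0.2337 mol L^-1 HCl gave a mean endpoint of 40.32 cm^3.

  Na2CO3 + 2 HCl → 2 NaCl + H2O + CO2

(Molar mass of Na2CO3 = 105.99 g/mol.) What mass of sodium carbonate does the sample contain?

9.987 g

n(HCl) per titration = 0.04032 × 0.2337 = 9.423 × 10^-3 mol
From the 1:2 ratio, n(Na2CO3) in each aliquot = 1/2 × 9.423 × 10^-3 = 4.711 × 10^-3 mol
n(Na2CO3) in the whole flask = 4.711 × 10^-3 × 500.0/25.00 = 0.09423 mol
mass of Na2CO3 = 0.09423 × 105.99 = 9.987 g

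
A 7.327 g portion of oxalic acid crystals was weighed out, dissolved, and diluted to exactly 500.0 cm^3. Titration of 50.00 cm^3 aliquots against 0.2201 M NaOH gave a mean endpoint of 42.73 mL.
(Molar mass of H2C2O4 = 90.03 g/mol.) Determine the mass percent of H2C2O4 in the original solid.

H2C2O4 + 2 NaOH → Na2C2O4 + 2 H2O
n(NaOH) per titration = 0.04273 × 0.2201 = 9.405 × 10^-3 mol
From the 1:2 ratio, n(H2C2O4) in each aliquot = 1/2 × 9.405 × 10^-3 = 4.702 × 10^-3 mol
n(H2C2O4) in the whole flask = 4.702 × 10^-3 × 500.0/50.00 = 0.04702 mol
mass of H2C2O4 = 0.04702 × 90.03 = 4.234 g
% H2C2O4 = 4.234 / 7.327 × 100 = 57.78 %

57.78 %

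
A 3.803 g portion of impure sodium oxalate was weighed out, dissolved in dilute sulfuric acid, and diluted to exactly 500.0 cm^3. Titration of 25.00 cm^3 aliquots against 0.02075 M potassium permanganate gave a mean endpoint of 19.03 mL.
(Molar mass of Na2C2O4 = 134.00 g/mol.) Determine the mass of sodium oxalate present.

2 MnO4^- + 5 C2O4^2- + 16 H^+ → 2 Mn^2+ + 10 CO2 + 8 H2O
n(KMnO4) per titration = 0.01903 × 0.02075 = 3.949 × 10^-4 mol
From the 5:2 ratio, n(Na2C2O4) in each aliquot = 5/2 × 3.949 × 10^-4 = 9.872 × 10^-4 mol
n(Na2C2O4) in the whole flask = 9.872 × 10^-4 × 500.0/25.00 = 0.01974 mol
mass of Na2C2O4 = 0.01974 × 134.00 = 2.646 g

2.646 g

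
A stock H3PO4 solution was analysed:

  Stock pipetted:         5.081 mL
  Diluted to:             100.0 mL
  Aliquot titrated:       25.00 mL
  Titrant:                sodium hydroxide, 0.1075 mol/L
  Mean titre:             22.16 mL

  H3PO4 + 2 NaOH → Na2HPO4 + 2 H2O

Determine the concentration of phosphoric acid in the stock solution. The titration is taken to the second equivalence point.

n(NaOH) = 0.02216 × 0.1075 = 2.382 × 10^-3 mol
From the 1:2 ratio, n(H3PO4) in the aliquot = 1/2 × 2.382 × 10^-3 = 1.191 × 10^-3 mol
[H3PO4]_dilute = 1.191 × 10^-3 / 0.02500 = 0.04764 mol/L
Dilution factor = 100.0 / 5.081 = 19.68
[H3PO4]_stock = 0.04764 × 19.68 = 0.9377 mol/L

0.9377 mol/L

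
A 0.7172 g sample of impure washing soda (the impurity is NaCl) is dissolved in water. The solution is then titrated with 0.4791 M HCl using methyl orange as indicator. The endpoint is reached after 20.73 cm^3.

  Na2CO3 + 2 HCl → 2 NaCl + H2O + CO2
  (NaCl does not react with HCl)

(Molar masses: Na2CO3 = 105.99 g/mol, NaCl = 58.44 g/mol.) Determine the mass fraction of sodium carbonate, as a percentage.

n(HCl) = 0.02073 × 0.4791 = 9.932 × 10^-3 mol
Let x = n(Na2CO3), y = n(NaCl).
Titrant: 2x = 9.932 × 10^-3;  mass: 105.99x + 58.44y = 0.7172
Solving, x = 4.966 × 10^-3 mol, y = 3.266 × 10^-3 mol
mass of Na2CO3 = 4.966 × 10^-3 × 105.99 = 0.5263 g
% Na2CO3 = 0.5263 / 0.7172 × 100 = 73.39 %

73.39 %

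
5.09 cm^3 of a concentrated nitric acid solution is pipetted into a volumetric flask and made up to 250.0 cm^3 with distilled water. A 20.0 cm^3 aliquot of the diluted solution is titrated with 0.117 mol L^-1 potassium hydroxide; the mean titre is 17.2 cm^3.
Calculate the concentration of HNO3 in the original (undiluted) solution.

4.94 mol/L

HNO3 + KOH → KNO3 + H2O
n(KOH) = 0.0172 × 0.117 = 2.01 × 10^-3 mol
n(HNO3) in the aliquot = 2.01 × 10^-3 mol (1:1 ratio)
[HNO3]_dilute = 2.01 × 10^-3 / 0.0200 = 0.101 mol/L
Dilution factor = 250.0 / 5.09 = 49.12
[HNO3]_stock = 0.101 × 49.12 = 4.94 mol/L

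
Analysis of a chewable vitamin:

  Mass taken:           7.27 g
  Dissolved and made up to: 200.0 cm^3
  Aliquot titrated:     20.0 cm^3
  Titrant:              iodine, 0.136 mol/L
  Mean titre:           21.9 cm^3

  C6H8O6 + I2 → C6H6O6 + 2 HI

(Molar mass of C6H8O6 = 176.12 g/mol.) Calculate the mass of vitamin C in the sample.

n(I2) per titration = 0.0219 × 0.136 = 2.98 × 10^-3 mol
n(C6H8O6) in each aliquot = 2.98 × 10^-3 mol (1:1 ratio)
n(C6H8O6) in the whole flask = 2.98 × 10^-3 × 200.0/20.0 = 0.0298 mol
mass of C6H8O6 = 0.0298 × 176.12 = 5.25 g

5.25 g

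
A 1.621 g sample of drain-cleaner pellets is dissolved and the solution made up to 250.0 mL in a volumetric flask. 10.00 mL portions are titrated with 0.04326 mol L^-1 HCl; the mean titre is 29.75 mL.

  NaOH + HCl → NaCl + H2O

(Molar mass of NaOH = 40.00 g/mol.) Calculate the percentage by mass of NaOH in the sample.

n(HCl) per titration = 0.02975 × 0.04326 = 1.287 × 10^-3 mol
n(NaOH) in each aliquot = 1.287 × 10^-3 mol (1:1 ratio)
n(NaOH) in the whole flask = 1.287 × 10^-3 × 250.0/10.00 = 0.03217 mol
mass of NaOH = 0.03217 × 40.00 = 1.287 g
% NaOH = 1.287 / 1.621 × 100 = 79.39 %

79.39 %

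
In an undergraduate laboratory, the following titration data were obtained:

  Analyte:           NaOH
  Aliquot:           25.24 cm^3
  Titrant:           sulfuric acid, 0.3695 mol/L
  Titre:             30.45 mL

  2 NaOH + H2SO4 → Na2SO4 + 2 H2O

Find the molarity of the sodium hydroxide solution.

0.8915 mol/L

n(H2SO4) = 0.03045 L × 0.3695 mol/L = 0.01125 mol
From the 2:1 mole ratio, n(NaOH) = 2/1 × 0.01125 = 0.02250 mol
[NaOH] = 0.02250 mol / 0.02524 L = 0.8915 mol/L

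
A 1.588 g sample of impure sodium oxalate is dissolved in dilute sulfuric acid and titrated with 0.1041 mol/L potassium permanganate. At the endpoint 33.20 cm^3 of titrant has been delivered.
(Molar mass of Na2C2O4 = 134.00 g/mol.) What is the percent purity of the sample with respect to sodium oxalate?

72.91 %

2 MnO4^- + 5 C2O4^2- + 16 H^+ → 2 Mn^2+ + 10 CO2 + 8 H2O
n(KMnO4) = 0.03320 L × 0.1041 mol/L = 3.456 × 10^-3 mol
From the 5:2 ratio, n(Na2C2O4) = 5/2 × 3.456 × 10^-3 = 8.640 × 10^-3 mol
mass of Na2C2O4 = 8.640 × 10^-3 × 134.00 g/mol = 1.158 g
% Na2C2O4 = 1.158 / 1.588 × 100 = 72.91 %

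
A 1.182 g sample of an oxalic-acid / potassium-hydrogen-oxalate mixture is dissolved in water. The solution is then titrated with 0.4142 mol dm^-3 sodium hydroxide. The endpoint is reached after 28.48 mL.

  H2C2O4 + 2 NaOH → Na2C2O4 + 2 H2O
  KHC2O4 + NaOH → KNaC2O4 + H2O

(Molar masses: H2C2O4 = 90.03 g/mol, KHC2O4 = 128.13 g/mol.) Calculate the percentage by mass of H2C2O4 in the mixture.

15.10 %

n(NaOH) = 0.02848 × 0.4142 = 0.01180 mol
Let x = n(H2C2O4), y = n(KHC2O4).
Titrant: 2x + 1y = 0.01180;  mass: 90.03x + 128.13y = 1.182
Solving, x = 1.982 × 10^-3 mol, y = 7.832 × 10^-3 mol
mass of H2C2O4 = 1.982 × 10^-3 × 90.03 = 0.1784 g
% H2C2O4 = 0.1784 / 1.182 × 100 = 15.10 %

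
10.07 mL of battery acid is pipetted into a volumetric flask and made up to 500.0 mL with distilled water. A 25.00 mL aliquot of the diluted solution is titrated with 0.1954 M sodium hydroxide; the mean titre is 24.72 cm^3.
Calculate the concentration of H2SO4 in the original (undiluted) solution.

H2SO4 + 2 NaOH → Na2SO4 + 2 H2O
n(NaOH) = 0.02472 × 0.1954 = 4.830 × 10^-3 mol
From the 1:2 ratio, n(H2SO4) in the aliquot = 1/2 × 4.830 × 10^-3 = 2.415 × 10^-3 mol
[H2SO4]_dilute = 2.415 × 10^-3 / 0.02500 = 0.09661 mol/L
Dilution factor = 500.0 / 10.07 = 49.65
[H2SO4]_stock = 0.09661 × 49.65 = 4.797 mol/L

4.797 M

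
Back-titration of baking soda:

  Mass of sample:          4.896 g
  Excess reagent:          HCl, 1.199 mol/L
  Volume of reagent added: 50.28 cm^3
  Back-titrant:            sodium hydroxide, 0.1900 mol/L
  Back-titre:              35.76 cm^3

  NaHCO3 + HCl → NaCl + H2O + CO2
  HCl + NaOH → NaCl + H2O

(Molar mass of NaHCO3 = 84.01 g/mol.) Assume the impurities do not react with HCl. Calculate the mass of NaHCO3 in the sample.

n(HCl) added = 0.05028 × 1.199 = 0.06029 mol
n(NaOH) used in back-titration = 0.03576 × 0.1900 = 6.794 × 10^-3 mol
n(HCl) left over = 6.794 × 10^-3 mol (1:1 ratio)
n(HCl) consumed by analyte = 0.06029 − 6.794 × 10^-3 = 0.05349 mol
n(NaHCO3) = 0.05349 mol (1:1 ratio)
mass of NaHCO3 = 0.05349 × 84.01 = 4.494 g

4.494 g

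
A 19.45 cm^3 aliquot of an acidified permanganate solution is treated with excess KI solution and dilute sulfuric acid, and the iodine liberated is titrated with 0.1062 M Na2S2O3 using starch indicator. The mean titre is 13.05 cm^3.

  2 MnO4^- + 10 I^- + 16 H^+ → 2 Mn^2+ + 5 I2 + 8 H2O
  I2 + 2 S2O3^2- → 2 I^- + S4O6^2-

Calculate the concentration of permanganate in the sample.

0.01425 M

n(S2O3^2-) = 0.01305 × 0.1062 = 1.386 × 10^-3 mol
n(I2) = n(S2O3^2-)/2 = 6.930 × 10^-4 mol
From the 2:5 ratio, n(MnO4^-) in the aliquot = 2/5 × 6.930 × 10^-4 = 2.772 × 10^-4 mol
[MnO4^-] = 2.772 × 10^-4 / 0.01945 = 0.01425 mol/L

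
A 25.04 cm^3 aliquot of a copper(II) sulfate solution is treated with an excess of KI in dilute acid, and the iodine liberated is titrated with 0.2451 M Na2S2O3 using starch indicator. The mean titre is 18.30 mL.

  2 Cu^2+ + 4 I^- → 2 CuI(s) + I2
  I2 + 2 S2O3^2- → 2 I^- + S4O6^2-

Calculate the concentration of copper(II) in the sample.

n(S2O3^2-) = 0.01830 × 0.2451 = 4.485 × 10^-3 mol
n(I2) = n(S2O3^2-)/2 = 2.243 × 10^-3 mol
From the 2:1 ratio, n(Cu2+) in the aliquot = 2/1 × 2.243 × 10^-3 = 4.485 × 10^-3 mol
[Cu2+] = 4.485 × 10^-3 / 0.02504 = 0.1791 mol/L

0.1791 M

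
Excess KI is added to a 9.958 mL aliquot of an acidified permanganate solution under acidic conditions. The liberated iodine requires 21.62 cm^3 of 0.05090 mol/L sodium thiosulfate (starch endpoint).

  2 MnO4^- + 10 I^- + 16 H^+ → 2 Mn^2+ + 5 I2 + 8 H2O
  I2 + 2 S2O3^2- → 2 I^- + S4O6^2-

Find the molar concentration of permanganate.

n(S2O3^2-) = 0.02162 × 0.05090 = 1.100 × 10^-3 mol
n(I2) = n(S2O3^2-)/2 = 5.502 × 10^-4 mol
From the 2:5 ratio, n(MnO4^-) in the aliquot = 2/5 × 5.502 × 10^-4 = 2.201 × 10^-4 mol
[MnO4^-] = 2.201 × 10^-4 / 0.009958 = 0.02210 mol/L

0.02210 mol/L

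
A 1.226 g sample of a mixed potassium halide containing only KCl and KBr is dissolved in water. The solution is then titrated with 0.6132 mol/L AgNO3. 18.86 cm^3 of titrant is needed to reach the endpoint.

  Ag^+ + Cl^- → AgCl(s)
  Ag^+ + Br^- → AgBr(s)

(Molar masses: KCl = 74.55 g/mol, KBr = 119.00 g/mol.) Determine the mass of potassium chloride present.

0.2520 g

n(AgNO3) = 0.01886 × 0.6132 = 0.01156 mol
Let x = n(KCl), y = n(KBr).
Titrant: 1x + 1y = 0.01156;  mass: 74.55x + 119.00y = 1.226
Solving, x = 3.380 × 10^-3 mol, y = 8.185 × 10^-3 mol
mass of KCl = 3.380 × 10^-3 × 74.55 = 0.2520 g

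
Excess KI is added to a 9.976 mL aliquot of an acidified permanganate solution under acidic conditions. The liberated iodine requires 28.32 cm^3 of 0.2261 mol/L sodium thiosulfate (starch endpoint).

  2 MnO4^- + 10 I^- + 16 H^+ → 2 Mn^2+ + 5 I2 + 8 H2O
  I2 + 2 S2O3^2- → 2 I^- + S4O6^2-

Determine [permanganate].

0.1284 mol/L

n(S2O3^2-) = 0.02832 × 0.2261 = 6.403 × 10^-3 mol
n(I2) = n(S2O3^2-)/2 = 3.202 × 10^-3 mol
From the 2:5 ratio, n(MnO4^-) in the aliquot = 2/5 × 3.202 × 10^-3 = 1.281 × 10^-3 mol
[MnO4^-] = 1.281 × 10^-3 / 0.009976 = 0.1284 mol/L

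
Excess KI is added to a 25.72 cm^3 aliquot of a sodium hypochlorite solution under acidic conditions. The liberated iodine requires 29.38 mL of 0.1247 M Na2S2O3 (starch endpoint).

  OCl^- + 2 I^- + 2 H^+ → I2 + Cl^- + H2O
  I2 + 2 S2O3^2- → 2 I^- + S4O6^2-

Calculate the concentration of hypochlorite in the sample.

n(S2O3^2-) = 0.02938 × 0.1247 = 3.664 × 10^-3 mol
n(I2) = n(S2O3^2-)/2 = 1.832 × 10^-3 mol
n(OCl^-) in the aliquot = 1.832 × 10^-3 mol (1:1 ratio)
[OCl^-] = 1.832 × 10^-3 / 0.02572 = 0.07122 mol/L

0.07122 M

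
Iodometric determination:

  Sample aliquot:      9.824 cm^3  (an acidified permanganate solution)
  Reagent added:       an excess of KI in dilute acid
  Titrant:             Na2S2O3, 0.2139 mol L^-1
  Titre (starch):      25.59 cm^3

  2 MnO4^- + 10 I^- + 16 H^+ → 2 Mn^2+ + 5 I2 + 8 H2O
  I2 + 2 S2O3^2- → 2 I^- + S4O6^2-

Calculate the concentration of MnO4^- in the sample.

n(S2O3^2-) = 0.02559 × 0.2139 = 5.474 × 10^-3 mol
n(I2) = n(S2O3^2-)/2 = 2.737 × 10^-3 mol
From the 2:5 ratio, n(MnO4^-) in the aliquot = 2/5 × 2.737 × 10^-3 = 1.095 × 10^-3 mol
[MnO4^-] = 1.095 × 10^-3 / 0.009824 = 0.1114 mol/L

0.1114 mol/L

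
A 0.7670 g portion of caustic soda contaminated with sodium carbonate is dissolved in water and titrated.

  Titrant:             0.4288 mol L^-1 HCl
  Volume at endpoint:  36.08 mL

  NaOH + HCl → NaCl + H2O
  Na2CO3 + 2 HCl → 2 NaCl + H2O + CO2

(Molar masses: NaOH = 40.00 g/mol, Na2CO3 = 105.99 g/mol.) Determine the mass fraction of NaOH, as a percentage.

21.23 %

n(HCl) = 0.03608 × 0.4288 = 0.01547 mol
Let x = n(NaOH), y = n(Na2CO3).
Titrant: 1x + 2y = 0.01547;  mass: 40.00x + 105.99y = 0.7670
Solving, x = 4.070 × 10^-3 mol, y = 5.700 × 10^-3 mol
mass of NaOH = 4.070 × 10^-3 × 40.00 = 0.1628 g
% NaOH = 0.1628 / 0.7670 × 100 = 21.23 %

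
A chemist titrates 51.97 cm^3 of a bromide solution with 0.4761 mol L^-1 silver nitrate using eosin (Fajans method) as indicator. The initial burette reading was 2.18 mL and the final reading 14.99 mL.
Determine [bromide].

0.1174 mol/L

Ag^+ + Br^- → AgBr(s)
n(AgNO3) = 0.01281 L × 0.4761 mol/L = 6.099 × 10^-3 mol
n(Br-) = 6.099 × 10^-3 mol (1:1 mole ratio)
[Br-] = 6.099 × 10^-3 mol / 0.05197 L = 0.1174 mol/L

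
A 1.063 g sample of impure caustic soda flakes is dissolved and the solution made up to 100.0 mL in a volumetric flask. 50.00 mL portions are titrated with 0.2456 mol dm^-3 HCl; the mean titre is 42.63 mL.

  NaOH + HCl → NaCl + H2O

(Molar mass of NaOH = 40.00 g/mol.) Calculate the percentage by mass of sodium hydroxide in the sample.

n(HCl) per titration = 0.04263 × 0.2456 = 0.01047 mol
n(NaOH) in each aliquot = 0.01047 mol (1:1 ratio)
n(NaOH) in the whole flask = 0.01047 × 100.0/50.00 = 0.02094 mol
mass of NaOH = 0.02094 × 40.00 = 0.8376 g
% NaOH = 0.8376 / 1.063 × 100 = 78.80 %

78.80 %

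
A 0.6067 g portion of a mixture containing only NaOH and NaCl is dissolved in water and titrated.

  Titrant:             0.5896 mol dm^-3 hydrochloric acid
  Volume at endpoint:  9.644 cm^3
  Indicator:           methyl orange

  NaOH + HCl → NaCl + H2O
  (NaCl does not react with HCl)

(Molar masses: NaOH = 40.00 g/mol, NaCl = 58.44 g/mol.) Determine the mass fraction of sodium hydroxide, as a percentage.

n(HCl) = 0.009644 × 0.5896 = 5.686 × 10^-3 mol
Let x = n(NaOH), y = n(NaCl).
Titrant: 1x = 5.686 × 10^-3;  mass: 40.00x + 58.44y = 0.6067
Solving, x = 5.686 × 10^-3 mol, y = 6.490 × 10^-3 mol
mass of NaOH = 5.686 × 10^-3 × 40.00 = 0.2274 g
% NaOH = 0.2274 / 0.6067 × 100 = 37.49 %

37.49 %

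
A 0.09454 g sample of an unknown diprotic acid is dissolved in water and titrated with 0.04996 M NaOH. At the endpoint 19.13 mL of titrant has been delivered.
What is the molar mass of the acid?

n(NaOH) = 0.01913 L × 0.04996 mol/L = 9.557 × 10^-4 mol
From the 1:2 ratio, n(H2A) = 1/2 × 9.557 × 10^-4 = 4.779 × 10^-4 mol
M = m / n = 0.09454 g / 4.779 × 10^-4 mol = 197.8 g/mol

197.8 g/mol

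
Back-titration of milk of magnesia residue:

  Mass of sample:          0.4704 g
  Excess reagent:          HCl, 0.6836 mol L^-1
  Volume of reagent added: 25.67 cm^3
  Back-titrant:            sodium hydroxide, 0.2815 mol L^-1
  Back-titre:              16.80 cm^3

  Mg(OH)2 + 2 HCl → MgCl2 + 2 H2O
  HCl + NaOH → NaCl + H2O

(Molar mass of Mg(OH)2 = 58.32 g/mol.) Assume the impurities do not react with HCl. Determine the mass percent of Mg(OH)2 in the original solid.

n(HCl) added = 0.02567 × 0.6836 = 0.01755 mol
n(NaOH) used in back-titration = 0.01680 × 0.2815 = 4.729 × 10^-3 mol
n(HCl) left over = 4.729 × 10^-3 mol (1:1 ratio)
n(HCl) consumed by analyte = 0.01755 − 4.729 × 10^-3 = 0.01282 mol
From the 1:2 ratio, n(Mg(OH)2) = 1/2 × 0.01282 = 6.409 × 10^-3 mol
mass of Mg(OH)2 = 6.409 × 10^-3 × 58.32 = 0.3738 g
% Mg(OH)2 = 0.3738 / 0.4704 × 100 = 79.46 %

79.46 %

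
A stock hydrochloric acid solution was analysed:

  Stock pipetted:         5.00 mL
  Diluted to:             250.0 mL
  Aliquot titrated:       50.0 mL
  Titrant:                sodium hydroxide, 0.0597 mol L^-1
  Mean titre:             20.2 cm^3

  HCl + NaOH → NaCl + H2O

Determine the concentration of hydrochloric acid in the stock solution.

1.21 mol/L

n(NaOH) = 0.0202 × 0.0597 = 1.21 × 10^-3 mol
n(HCl) in the aliquot = 1.21 × 10^-3 mol (1:1 ratio)
[HCl]_dilute = 1.21 × 10^-3 / 0.0500 = 0.0241 mol/L
Dilution factor = 250.0 / 5.00 = 50.00
[HCl]_stock = 0.0241 × 50.00 = 1.21 mol/L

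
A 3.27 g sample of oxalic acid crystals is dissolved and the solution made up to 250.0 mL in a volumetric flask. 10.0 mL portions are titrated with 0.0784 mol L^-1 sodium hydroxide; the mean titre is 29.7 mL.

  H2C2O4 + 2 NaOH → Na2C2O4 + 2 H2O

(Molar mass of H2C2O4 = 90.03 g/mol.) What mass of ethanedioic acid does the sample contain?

2.62 g

n(NaOH) per titration = 0.0297 × 0.0784 = 2.33 × 10^-3 mol
From the 1:2 ratio, n(H2C2O4) in each aliquot = 1/2 × 2.33 × 10^-3 = 1.16 × 10^-3 mol
n(H2C2O4) in the whole flask = 1.16 × 10^-3 × 250.0/10.0 = 0.0291 mol
mass of H2C2O4 = 0.0291 × 90.03 = 2.62 g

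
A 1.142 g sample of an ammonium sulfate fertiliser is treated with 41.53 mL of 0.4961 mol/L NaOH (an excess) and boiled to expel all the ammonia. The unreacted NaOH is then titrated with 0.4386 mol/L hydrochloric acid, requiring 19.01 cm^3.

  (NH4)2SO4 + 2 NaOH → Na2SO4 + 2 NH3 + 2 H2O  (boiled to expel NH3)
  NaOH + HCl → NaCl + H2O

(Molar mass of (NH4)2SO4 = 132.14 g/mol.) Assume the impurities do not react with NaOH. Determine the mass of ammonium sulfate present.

0.8104 g

n(NaOH) added = 0.04153 × 0.4961 = 0.02060 mol
n(HCl) used in back-titration = 0.01901 × 0.4386 = 8.338 × 10^-3 mol
n(NaOH) left over = 8.338 × 10^-3 mol (1:1 ratio)
n(NaOH) consumed by analyte = 0.02060 − 8.338 × 10^-3 = 0.01227 mol
From the 1:2 ratio, n((NH4)2SO4) = 1/2 × 0.01227 = 6.133 × 10^-3 mol
mass of (NH4)2SO4 = 6.133 × 10^-3 × 132.14 = 0.8104 g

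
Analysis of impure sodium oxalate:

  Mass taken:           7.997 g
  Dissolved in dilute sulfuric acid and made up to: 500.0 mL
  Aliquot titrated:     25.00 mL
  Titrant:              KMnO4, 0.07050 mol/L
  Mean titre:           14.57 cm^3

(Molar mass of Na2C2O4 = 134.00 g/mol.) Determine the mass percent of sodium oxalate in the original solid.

2 MnO4^- + 5 C2O4^2- + 16 H^+ → 2 Mn^2+ + 10 CO2 + 8 H2O
n(KMnO4) per titration = 0.01457 × 0.07050 = 1.027 × 10^-3 mol
From the 5:2 ratio, n(Na2C2O4) in each aliquot = 5/2 × 1.027 × 10^-3 = 2.568 × 10^-3 mol
n(Na2C2O4) in the whole flask = 2.568 × 10^-3 × 500.0/25.00 = 0.05136 mol
mass of Na2C2O4 = 0.05136 × 134.00 = 6.882 g
% Na2C2O4 = 6.882 / 7.997 × 100 = 86.06 %

86.06 %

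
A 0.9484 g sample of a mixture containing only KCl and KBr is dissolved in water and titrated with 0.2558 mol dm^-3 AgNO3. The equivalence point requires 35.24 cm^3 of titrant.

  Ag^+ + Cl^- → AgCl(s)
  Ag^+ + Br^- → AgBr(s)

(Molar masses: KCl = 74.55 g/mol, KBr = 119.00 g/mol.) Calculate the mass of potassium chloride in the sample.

0.2085 g

n(AgNO3) = 0.03524 × 0.2558 = 9.014 × 10^-3 mol
Let x = n(KCl), y = n(KBr).
Titrant: 1x + 1y = 9.014 × 10^-3;  mass: 74.55x + 119.00y = 0.9484
Solving, x = 2.797 × 10^-3 mol, y = 6.218 × 10^-3 mol
mass of KCl = 2.797 × 10^-3 × 74.55 = 0.2085 g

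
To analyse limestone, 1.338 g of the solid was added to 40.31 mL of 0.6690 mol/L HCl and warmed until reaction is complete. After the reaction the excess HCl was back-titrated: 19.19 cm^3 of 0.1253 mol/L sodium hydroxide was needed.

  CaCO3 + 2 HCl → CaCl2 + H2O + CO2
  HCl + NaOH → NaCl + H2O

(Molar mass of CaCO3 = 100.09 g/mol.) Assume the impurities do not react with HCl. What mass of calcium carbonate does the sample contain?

1.229 g

n(HCl) added = 0.04031 × 0.6690 = 0.02697 mol
n(NaOH) used in back-titration = 0.01919 × 0.1253 = 2.405 × 10^-3 mol
n(HCl) left over = 2.405 × 10^-3 mol (1:1 ratio)
n(HCl) consumed by analyte = 0.02697 − 2.405 × 10^-3 = 0.02456 mol
From the 1:2 ratio, n(CaCO3) = 1/2 × 0.02456 = 0.01228 mol
mass of CaCO3 = 0.01228 × 100.09 = 1.229 g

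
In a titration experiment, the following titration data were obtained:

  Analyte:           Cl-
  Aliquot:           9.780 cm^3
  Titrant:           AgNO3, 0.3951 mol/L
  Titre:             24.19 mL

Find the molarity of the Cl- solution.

Ag^+ + Cl^- → AgCl(s)
n(AgNO3) = 0.02419 L × 0.3951 mol/L = 9.557 × 10^-3 mol
n(Cl-) = 9.557 × 10^-3 mol (1:1 mole ratio)
[Cl-] = 9.557 × 10^-3 mol / 0.009780 L = 0.9772 mol/L

0.9772 mol/L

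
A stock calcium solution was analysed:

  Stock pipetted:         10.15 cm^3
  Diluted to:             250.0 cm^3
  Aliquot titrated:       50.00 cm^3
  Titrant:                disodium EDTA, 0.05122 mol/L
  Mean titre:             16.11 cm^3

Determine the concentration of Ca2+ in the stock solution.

Ca^2+ + EDTA^4- → [Ca(EDTA)]^2-
n(EDTA) = 0.01611 × 0.05122 = 8.252 × 10^-4 mol
n(Ca2+) in the aliquot = 8.252 × 10^-4 mol (1:1 ratio)
[Ca2+]_dilute = 8.252 × 10^-4 / 0.05000 = 0.01650 mol/L
Dilution factor = 250.0 / 10.15 = 24.63
[Ca2+]_stock = 0.01650 × 24.63 = 0.4065 mol/L

0.4065 mol/L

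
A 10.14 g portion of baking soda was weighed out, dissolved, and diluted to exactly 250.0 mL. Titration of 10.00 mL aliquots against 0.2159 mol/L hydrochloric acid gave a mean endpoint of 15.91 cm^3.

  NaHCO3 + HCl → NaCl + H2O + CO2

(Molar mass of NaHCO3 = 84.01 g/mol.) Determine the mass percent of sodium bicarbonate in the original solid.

71.15 %

n(HCl) per titration = 0.01591 × 0.2159 = 3.435 × 10^-3 mol
n(NaHCO3) in each aliquot = 3.435 × 10^-3 mol (1:1 ratio)
n(NaHCO3) in the whole flask = 3.435 × 10^-3 × 250.0/10.00 = 0.08587 mol
mass of NaHCO3 = 0.08587 × 84.01 = 7.214 g
% NaHCO3 = 7.214 / 10.14 × 100 = 71.15 %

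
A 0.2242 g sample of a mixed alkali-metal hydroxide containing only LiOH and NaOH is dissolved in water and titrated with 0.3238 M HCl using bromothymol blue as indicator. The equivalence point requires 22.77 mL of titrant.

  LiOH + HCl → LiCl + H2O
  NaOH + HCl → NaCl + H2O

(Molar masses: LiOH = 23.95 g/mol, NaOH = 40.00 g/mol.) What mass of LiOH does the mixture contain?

n(HCl) = 0.02277 × 0.3238 = 7.373 × 10^-3 mol
Let x = n(LiOH), y = n(NaOH).
Titrant: 1x + 1y = 7.373 × 10^-3;  mass: 23.95x + 40.00y = 0.2242
Solving, x = 4.406 × 10^-3 mol, y = 2.967 × 10^-3 mol
mass of LiOH = 4.406 × 10^-3 × 23.95 = 0.1055 g

0.1055 g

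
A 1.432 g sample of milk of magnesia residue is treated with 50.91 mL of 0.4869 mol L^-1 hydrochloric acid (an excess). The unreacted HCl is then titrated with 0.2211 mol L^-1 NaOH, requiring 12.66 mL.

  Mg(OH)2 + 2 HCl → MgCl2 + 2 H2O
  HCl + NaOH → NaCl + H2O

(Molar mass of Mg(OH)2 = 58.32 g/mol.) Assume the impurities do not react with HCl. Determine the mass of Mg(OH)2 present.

n(HCl) added = 0.05091 × 0.4869 = 0.02479 mol
n(NaOH) used in back-titration = 0.01266 × 0.2211 = 2.799 × 10^-3 mol
n(HCl) left over = 2.799 × 10^-3 mol (1:1 ratio)
n(HCl) consumed by analyte = 0.02479 − 2.799 × 10^-3 = 0.02199 mol
From the 1:2 ratio, n(Mg(OH)2) = 1/2 × 0.02199 = 0.01099 mol
mass of Mg(OH)2 = 0.01099 × 58.32 = 0.6412 g

0.6412 g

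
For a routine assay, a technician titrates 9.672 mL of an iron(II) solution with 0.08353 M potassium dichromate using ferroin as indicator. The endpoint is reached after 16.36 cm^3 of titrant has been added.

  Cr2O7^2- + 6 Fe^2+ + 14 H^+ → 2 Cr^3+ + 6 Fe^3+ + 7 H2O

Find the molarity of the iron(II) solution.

n(K2Cr2O7) = 0.01636 L × 0.08353 mol/L = 1.367 × 10^-3 mol
From the 6:1 mole ratio, n(Fe2+) = 6/1 × 1.367 × 10^-3 = 8.199 × 10^-3 mol
[Fe2+] = 8.199 × 10^-3 mol / 0.009672 L = 0.8477 mol/L

0.8477 M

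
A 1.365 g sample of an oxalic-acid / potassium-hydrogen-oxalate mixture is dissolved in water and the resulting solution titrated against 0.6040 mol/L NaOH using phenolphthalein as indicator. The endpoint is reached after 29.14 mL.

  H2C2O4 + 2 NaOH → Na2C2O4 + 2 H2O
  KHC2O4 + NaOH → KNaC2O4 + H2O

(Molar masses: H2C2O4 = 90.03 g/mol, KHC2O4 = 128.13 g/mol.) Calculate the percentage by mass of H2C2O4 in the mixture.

35.32 %

n(NaOH) = 0.02914 × 0.6040 = 0.01760 mol
Let x = n(H2C2O4), y = n(KHC2O4).
Titrant: 2x + 1y = 0.01760;  mass: 90.03x + 128.13y = 1.365
Solving, x = 5.355 × 10^-3 mol, y = 6.891 × 10^-3 mol
mass of H2C2O4 = 5.355 × 10^-3 × 90.03 = 0.4821 g
% H2C2O4 = 0.4821 / 1.365 × 100 = 35.32 %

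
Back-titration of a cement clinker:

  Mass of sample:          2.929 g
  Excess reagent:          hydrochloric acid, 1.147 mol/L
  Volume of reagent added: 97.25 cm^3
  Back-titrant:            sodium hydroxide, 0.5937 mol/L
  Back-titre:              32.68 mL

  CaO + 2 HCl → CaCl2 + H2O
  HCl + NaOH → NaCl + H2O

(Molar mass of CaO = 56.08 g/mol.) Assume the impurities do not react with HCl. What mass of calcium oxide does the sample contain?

2.584 g

n(HCl) added = 0.09725 × 1.147 = 0.1115 mol
n(NaOH) used in back-titration = 0.03268 × 0.5937 = 0.01940 mol
n(HCl) left over = 0.01940 mol (1:1 ratio)
n(HCl) consumed by analyte = 0.1115 − 0.01940 = 0.09214 mol
From the 1:2 ratio, n(CaO) = 1/2 × 0.09214 = 0.04607 mol
mass of CaO = 0.04607 × 56.08 = 2.584 g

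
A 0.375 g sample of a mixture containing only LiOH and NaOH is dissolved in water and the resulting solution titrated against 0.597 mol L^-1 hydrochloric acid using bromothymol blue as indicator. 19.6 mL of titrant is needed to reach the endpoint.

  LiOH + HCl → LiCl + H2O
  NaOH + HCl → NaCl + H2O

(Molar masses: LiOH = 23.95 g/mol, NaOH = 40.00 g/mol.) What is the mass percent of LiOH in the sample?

n(HCl) = 0.0196 × 0.597 = 0.0117 mol
Let x = n(LiOH), y = n(NaOH).
Titrant: 1x + 1y = 0.0117;  mass: 23.95x + 40.00y = 0.375
Solving, x = 5.80 × 10^-3 mol, y = 5.90 × 10^-3 mol
mass of LiOH = 5.80 × 10^-3 × 23.95 = 0.139 g
% LiOH = 0.139 / 0.375 × 100 = 37.0 %

37.0 %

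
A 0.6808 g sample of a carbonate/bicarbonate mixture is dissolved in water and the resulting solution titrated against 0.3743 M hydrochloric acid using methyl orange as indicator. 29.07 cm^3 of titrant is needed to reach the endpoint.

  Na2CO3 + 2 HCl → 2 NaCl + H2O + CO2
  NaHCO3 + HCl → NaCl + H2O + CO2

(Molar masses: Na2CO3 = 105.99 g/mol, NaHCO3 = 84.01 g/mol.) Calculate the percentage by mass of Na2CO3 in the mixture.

n(HCl) = 0.02907 × 0.3743 = 0.01088 mol
Let x = n(Na2CO3), y = n(NaHCO3).
Titrant: 2x + 1y = 0.01088;  mass: 105.99x + 84.01y = 0.6808
Solving, x = 3.761 × 10^-3 mol, y = 3.359 × 10^-3 mol
mass of Na2CO3 = 3.761 × 10^-3 × 105.99 = 0.3986 g
% Na2CO3 = 0.3986 / 0.6808 × 100 = 58.56 %

58.56 %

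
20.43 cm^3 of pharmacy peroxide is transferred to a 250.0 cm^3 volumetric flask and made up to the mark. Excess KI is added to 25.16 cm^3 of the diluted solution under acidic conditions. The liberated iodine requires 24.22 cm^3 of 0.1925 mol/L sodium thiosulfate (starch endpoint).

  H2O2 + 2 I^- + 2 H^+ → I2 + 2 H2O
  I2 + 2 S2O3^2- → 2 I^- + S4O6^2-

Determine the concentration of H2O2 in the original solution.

n(S2O3^2-) = 0.02422 × 0.1925 = 4.662 × 10^-3 mol
n(I2) = n(S2O3^2-)/2 = 2.331 × 10^-3 mol
n(H2O2) in the aliquot = 2.331 × 10^-3 mol (1:1 ratio)
[H2O2]_dilute = 2.331 × 10^-3 / 0.02516 = 0.09265 mol/L
[H2O2]_original = 0.09265 × 250.0/20.43 = 1.134 mol/L

1.134 mol/L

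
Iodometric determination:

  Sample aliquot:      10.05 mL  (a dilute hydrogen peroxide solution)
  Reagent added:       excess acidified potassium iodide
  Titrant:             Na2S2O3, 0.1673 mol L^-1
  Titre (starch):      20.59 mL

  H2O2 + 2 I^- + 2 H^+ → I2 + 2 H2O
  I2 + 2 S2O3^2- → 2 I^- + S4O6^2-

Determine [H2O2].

n(S2O3^2-) = 0.02059 × 0.1673 = 3.445 × 10^-3 mol
n(I2) = n(S2O3^2-)/2 = 1.722 × 10^-3 mol
n(H2O2) in the aliquot = 1.722 × 10^-3 mol (1:1 ratio)
[H2O2] = 1.722 × 10^-3 / 0.01005 = 0.1714 mol/L

0.1714 mol/L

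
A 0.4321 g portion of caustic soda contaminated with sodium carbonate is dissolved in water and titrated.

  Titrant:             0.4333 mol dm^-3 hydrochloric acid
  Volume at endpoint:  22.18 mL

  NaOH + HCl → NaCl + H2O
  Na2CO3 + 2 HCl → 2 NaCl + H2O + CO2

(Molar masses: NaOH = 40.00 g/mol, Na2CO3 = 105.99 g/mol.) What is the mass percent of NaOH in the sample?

n(HCl) = 0.02218 × 0.4333 = 9.611 × 10^-3 mol
Let x = n(NaOH), y = n(Na2CO3).
Titrant: 1x + 2y = 9.611 × 10^-3;  mass: 40.00x + 105.99y = 0.4321
Solving, x = 5.942 × 10^-3 mol, y = 1.834 × 10^-3 mol
mass of NaOH = 5.942 × 10^-3 × 40.00 = 0.2377 g
% NaOH = 0.2377 / 0.4321 × 100 = 55.00 %

55.00 %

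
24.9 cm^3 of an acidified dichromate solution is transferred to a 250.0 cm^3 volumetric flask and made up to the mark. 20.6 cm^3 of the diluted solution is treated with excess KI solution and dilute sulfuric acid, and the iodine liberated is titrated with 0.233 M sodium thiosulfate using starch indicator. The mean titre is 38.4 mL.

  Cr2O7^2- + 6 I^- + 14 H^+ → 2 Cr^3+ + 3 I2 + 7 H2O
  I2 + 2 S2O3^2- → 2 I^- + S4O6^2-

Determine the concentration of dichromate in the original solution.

0.727 M

n(S2O3^2-) = 0.0384 × 0.233 = 8.95 × 10^-3 mol
n(I2) = n(S2O3^2-)/2 = 4.47 × 10^-3 mol
From the 1:3 ratio, n(Cr2O7^2-) in the aliquot = 1/3 × 4.47 × 10^-3 = 1.49 × 10^-3 mol
[Cr2O7^2-]_dilute = 1.49 × 10^-3 / 0.0206 = 0.0724 mol/L
[Cr2O7^2-]_original = 0.0724 × 250.0/24.9 = 0.727 mol/L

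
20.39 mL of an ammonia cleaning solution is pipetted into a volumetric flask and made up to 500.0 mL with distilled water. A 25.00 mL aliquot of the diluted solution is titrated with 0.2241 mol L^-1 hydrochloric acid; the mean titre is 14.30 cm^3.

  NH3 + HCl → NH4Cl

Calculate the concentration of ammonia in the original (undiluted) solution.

3.143 mol/L

n(HCl) = 0.01430 × 0.2241 = 3.205 × 10^-3 mol
n(NH3) in the aliquot = 3.205 × 10^-3 mol (1:1 ratio)
[NH3]_dilute = 3.205 × 10^-3 / 0.02500 = 0.1282 mol/L
Dilution factor = 500.0 / 20.39 = 24.52
[NH3]_stock = 0.1282 × 24.52 = 3.143 mol/L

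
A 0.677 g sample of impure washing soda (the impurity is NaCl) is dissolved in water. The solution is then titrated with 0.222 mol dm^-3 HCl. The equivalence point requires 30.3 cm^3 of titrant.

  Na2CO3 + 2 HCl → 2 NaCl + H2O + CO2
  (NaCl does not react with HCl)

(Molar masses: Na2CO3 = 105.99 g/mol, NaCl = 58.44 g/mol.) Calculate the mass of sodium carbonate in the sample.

0.356 g

n(HCl) = 0.0303 × 0.222 = 6.73 × 10^-3 mol
Let x = n(Na2CO3), y = n(NaCl).
Titrant: 2x = 6.73 × 10^-3;  mass: 105.99x + 58.44y = 0.677
Solving, x = 3.36 × 10^-3 mol, y = 5.48 × 10^-3 mol
mass of Na2CO3 = 3.36 × 10^-3 × 105.99 = 0.356 g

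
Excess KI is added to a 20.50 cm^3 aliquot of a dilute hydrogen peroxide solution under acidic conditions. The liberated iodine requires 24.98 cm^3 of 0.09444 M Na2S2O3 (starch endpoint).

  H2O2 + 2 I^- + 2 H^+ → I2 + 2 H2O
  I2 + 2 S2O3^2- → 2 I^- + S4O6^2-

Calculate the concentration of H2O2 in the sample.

0.05754 M

n(S2O3^2-) = 0.02498 × 0.09444 = 2.359 × 10^-3 mol
n(I2) = n(S2O3^2-)/2 = 1.180 × 10^-3 mol
n(H2O2) in the aliquot = 1.180 × 10^-3 mol (1:1 ratio)
[H2O2] = 1.180 × 10^-3 / 0.02050 = 0.05754 mol/L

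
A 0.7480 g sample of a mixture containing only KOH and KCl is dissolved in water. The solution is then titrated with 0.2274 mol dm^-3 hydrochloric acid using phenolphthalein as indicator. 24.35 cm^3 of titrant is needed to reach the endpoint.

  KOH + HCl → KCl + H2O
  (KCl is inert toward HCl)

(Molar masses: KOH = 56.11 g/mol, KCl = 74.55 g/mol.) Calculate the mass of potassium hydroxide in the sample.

n(HCl) = 0.02435 × 0.2274 = 5.537 × 10^-3 mol
Let x = n(KOH), y = n(KCl).
Titrant: 1x = 5.537 × 10^-3;  mass: 56.11x + 74.55y = 0.7480
Solving, x = 5.537 × 10^-3 mol, y = 5.866 × 10^-3 mol
mass of KOH = 5.537 × 10^-3 × 56.11 = 0.3107 g

0.3107 g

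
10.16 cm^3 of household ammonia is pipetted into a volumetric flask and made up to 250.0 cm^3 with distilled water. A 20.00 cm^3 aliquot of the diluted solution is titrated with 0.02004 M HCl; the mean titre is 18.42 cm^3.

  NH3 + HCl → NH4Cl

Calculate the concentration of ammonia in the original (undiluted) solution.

n(HCl) = 0.01842 × 0.02004 = 3.691 × 10^-4 mol
n(NH3) in the aliquot = 3.691 × 10^-4 mol (1:1 ratio)
[NH3]_dilute = 3.691 × 10^-4 / 0.02000 = 0.01846 mol/L
Dilution factor = 250.0 / 10.16 = 24.61
[NH3]_stock = 0.01846 × 24.61 = 0.4542 mol/L

0.4542 M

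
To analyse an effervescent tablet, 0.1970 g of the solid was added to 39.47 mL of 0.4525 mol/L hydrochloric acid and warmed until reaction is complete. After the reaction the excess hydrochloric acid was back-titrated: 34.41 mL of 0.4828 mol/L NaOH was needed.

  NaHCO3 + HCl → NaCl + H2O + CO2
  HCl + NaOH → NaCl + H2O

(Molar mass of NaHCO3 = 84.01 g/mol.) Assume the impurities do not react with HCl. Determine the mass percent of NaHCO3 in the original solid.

53.18 %

n(HCl) added = 0.03947 × 0.4525 = 0.01786 mol
n(NaOH) used in back-titration = 0.03441 × 0.4828 = 0.01661 mol
n(HCl) left over = 0.01661 mol (1:1 ratio)
n(HCl) consumed by analyte = 0.01786 − 0.01661 = 1.247 × 10^-3 mol
n(NaHCO3) = 1.247 × 10^-3 mol (1:1 ratio)
mass of NaHCO3 = 1.247 × 10^-3 × 84.01 = 0.1048 g
% NaHCO3 = 0.1048 / 0.1970 × 100 = 53.18 %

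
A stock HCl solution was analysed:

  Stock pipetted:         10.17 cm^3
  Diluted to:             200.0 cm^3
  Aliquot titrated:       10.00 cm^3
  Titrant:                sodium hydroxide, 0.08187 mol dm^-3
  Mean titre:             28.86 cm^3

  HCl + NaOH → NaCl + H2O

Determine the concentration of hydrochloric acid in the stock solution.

4.647 mol/L

n(NaOH) = 0.02886 × 0.08187 = 2.363 × 10^-3 mol
n(HCl) in the aliquot = 2.363 × 10^-3 mol (1:1 ratio)
[HCl]_dilute = 2.363 × 10^-3 / 0.01000 = 0.2363 mol/L
Dilution factor = 200.0 / 10.17 = 19.67
[HCl]_stock = 0.2363 × 19.67 = 4.647 mol/L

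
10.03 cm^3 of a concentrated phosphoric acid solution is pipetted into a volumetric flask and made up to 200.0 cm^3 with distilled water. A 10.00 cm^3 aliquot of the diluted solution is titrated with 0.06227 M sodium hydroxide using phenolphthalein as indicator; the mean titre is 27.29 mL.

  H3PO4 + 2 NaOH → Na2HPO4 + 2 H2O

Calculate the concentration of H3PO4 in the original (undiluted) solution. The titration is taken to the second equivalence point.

n(NaOH) = 0.02729 × 0.06227 = 1.699 × 10^-3 mol
From the 1:2 ratio, n(H3PO4) in the aliquot = 1/2 × 1.699 × 10^-3 = 8.497 × 10^-4 mol
[H3PO4]_dilute = 8.497 × 10^-4 / 0.01000 = 0.08497 mol/L
Dilution factor = 200.0 / 10.03 = 19.94
[H3PO4]_stock = 0.08497 × 19.94 = 1.694 mol/L

1.694 M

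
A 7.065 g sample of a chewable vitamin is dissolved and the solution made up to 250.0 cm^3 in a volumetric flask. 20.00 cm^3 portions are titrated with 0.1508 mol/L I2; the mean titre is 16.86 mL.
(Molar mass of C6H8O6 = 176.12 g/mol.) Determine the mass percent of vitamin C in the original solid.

C6H8O6 + I2 → C6H6O6 + 2 HI
n(I2) per titration = 0.01686 × 0.1508 = 2.542 × 10^-3 mol
n(C6H8O6) in each aliquot = 2.542 × 10^-3 mol (1:1 ratio)
n(C6H8O6) in the whole flask = 2.542 × 10^-3 × 250.0/20.00 = 0.03178 mol
mass of C6H8O6 = 0.03178 × 176.12 = 5.597 g
% C6H8O6 = 5.597 / 7.065 × 100 = 79.23 %

79.23 %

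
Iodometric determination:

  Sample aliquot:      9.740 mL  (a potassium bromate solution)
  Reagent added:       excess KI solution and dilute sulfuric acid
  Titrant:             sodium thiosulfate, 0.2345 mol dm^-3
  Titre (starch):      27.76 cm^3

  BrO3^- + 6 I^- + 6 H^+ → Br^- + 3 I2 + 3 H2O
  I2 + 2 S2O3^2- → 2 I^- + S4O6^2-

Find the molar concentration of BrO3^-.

0.1114 mol/L

n(S2O3^2-) = 0.02776 × 0.2345 = 6.510 × 10^-3 mol
n(I2) = n(S2O3^2-)/2 = 3.255 × 10^-3 mol
From the 1:3 ratio, n(BrO3^-) in the aliquot = 1/3 × 3.255 × 10^-3 = 1.085 × 10^-3 mol
[BrO3^-] = 1.085 × 10^-3 / 0.009740 = 0.1114 mol/L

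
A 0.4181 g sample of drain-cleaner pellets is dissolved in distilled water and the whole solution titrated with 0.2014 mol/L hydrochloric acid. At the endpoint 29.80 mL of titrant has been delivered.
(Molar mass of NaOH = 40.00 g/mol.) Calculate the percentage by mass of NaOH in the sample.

NaOH + HCl → NaCl + H2O
n(HCl) = 0.02980 L × 0.2014 mol/L = 6.002 × 10^-3 mol
n(NaOH) = 6.002 × 10^-3 mol (1:1 ratio)
mass of NaOH = 6.002 × 10^-3 × 40.00 g/mol = 0.2401 g
% NaOH = 0.2401 / 0.4181 × 100 = 57.42 %

57.42 %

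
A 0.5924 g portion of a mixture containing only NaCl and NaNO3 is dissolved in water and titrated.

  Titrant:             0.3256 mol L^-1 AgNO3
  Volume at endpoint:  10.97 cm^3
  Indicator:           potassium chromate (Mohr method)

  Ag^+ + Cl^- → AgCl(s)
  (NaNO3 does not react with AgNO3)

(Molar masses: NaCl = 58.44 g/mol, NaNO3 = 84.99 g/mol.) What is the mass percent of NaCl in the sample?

35.24 %

n(AgNO3) = 0.01097 × 0.3256 = 3.572 × 10^-3 mol
Let x = n(NaCl), y = n(NaNO3).
Titrant: 1x = 3.572 × 10^-3;  mass: 58.44x + 84.99y = 0.5924
Solving, x = 3.572 × 10^-3 mol, y = 4.514 × 10^-3 mol
mass of NaCl = 3.572 × 10^-3 × 58.44 = 0.2087 g
% NaCl = 0.2087 / 0.5924 × 100 = 35.24 %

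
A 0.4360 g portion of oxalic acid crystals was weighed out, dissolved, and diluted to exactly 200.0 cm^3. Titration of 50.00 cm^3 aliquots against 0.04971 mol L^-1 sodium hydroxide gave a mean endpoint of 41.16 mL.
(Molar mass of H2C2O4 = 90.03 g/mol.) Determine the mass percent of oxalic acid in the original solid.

84.50 %

H2C2O4 + 2 NaOH → Na2C2O4 + 2 H2O
n(NaOH) per titration = 0.04116 × 0.04971 = 2.046 × 10^-3 mol
From the 1:2 ratio, n(H2C2O4) in each aliquot = 1/2 × 2.046 × 10^-3 = 1.023 × 10^-3 mol
n(H2C2O4) in the whole flask = 1.023 × 10^-3 × 200.0/50.00 = 4.092 × 10^-3 mol
mass of H2C2O4 = 4.092 × 10^-3 × 90.03 = 0.3684 g
% H2C2O4 = 0.3684 / 0.4360 × 100 = 84.50 %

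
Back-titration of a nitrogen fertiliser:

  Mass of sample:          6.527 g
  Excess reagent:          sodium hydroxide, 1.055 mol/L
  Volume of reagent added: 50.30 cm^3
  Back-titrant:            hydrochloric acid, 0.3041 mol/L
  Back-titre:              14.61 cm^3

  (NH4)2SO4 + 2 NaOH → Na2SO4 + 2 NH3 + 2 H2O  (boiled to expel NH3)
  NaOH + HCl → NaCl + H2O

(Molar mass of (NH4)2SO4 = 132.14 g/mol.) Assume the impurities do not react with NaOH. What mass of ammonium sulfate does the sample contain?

3.213 g

n(NaOH) added = 0.05030 × 1.055 = 0.05307 mol
n(HCl) used in back-titration = 0.01461 × 0.3041 = 4.443 × 10^-3 mol
n(NaOH) left over = 4.443 × 10^-3 mol (1:1 ratio)
n(NaOH) consumed by analyte = 0.05307 − 4.443 × 10^-3 = 0.04862 mol
From the 1:2 ratio, n((NH4)2SO4) = 1/2 × 0.04862 = 0.02431 mol
mass of (NH4)2SO4 = 0.02431 × 132.14 = 3.213 g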